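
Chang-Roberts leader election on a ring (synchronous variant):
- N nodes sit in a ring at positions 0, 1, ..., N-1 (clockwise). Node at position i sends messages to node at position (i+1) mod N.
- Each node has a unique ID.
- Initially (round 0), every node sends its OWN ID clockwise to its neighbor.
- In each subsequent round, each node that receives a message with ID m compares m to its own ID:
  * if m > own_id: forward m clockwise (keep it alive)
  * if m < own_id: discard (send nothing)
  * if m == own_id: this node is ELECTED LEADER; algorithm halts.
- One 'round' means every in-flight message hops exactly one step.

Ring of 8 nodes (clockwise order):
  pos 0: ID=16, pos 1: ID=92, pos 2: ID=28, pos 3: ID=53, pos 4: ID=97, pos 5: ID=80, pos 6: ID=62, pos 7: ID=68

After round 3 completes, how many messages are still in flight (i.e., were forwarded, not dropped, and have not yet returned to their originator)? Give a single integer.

Round 1: pos1(id92) recv 16: drop; pos2(id28) recv 92: fwd; pos3(id53) recv 28: drop; pos4(id97) recv 53: drop; pos5(id80) recv 97: fwd; pos6(id62) recv 80: fwd; pos7(id68) recv 62: drop; pos0(id16) recv 68: fwd
Round 2: pos3(id53) recv 92: fwd; pos6(id62) recv 97: fwd; pos7(id68) recv 80: fwd; pos1(id92) recv 68: drop
Round 3: pos4(id97) recv 92: drop; pos7(id68) recv 97: fwd; pos0(id16) recv 80: fwd
After round 3: 2 messages still in flight

Answer: 2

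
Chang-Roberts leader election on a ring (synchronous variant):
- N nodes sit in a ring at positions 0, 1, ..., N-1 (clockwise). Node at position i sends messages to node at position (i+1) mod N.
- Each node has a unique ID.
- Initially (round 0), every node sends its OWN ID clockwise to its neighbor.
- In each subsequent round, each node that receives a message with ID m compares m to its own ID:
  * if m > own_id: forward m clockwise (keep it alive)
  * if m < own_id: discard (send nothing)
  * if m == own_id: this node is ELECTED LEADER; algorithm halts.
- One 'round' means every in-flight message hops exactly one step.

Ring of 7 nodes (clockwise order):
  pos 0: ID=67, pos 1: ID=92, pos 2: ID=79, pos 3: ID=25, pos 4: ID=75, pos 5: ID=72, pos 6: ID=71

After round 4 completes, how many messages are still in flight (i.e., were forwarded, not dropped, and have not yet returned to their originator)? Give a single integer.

Answer: 2

Derivation:
Round 1: pos1(id92) recv 67: drop; pos2(id79) recv 92: fwd; pos3(id25) recv 79: fwd; pos4(id75) recv 25: drop; pos5(id72) recv 75: fwd; pos6(id71) recv 72: fwd; pos0(id67) recv 71: fwd
Round 2: pos3(id25) recv 92: fwd; pos4(id75) recv 79: fwd; pos6(id71) recv 75: fwd; pos0(id67) recv 72: fwd; pos1(id92) recv 71: drop
Round 3: pos4(id75) recv 92: fwd; pos5(id72) recv 79: fwd; pos0(id67) recv 75: fwd; pos1(id92) recv 72: drop
Round 4: pos5(id72) recv 92: fwd; pos6(id71) recv 79: fwd; pos1(id92) recv 75: drop
After round 4: 2 messages still in flight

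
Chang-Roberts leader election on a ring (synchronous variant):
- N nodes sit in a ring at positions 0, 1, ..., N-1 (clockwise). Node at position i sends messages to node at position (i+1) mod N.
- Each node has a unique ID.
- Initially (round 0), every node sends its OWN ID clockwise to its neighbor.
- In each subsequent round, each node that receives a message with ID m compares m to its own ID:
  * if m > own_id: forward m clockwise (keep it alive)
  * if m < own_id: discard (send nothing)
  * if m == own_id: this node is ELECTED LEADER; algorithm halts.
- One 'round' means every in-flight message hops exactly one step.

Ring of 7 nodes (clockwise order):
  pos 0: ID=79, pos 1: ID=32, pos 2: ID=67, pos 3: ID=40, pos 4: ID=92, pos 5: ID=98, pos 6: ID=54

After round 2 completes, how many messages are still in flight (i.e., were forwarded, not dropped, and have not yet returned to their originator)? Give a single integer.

Round 1: pos1(id32) recv 79: fwd; pos2(id67) recv 32: drop; pos3(id40) recv 67: fwd; pos4(id92) recv 40: drop; pos5(id98) recv 92: drop; pos6(id54) recv 98: fwd; pos0(id79) recv 54: drop
Round 2: pos2(id67) recv 79: fwd; pos4(id92) recv 67: drop; pos0(id79) recv 98: fwd
After round 2: 2 messages still in flight

Answer: 2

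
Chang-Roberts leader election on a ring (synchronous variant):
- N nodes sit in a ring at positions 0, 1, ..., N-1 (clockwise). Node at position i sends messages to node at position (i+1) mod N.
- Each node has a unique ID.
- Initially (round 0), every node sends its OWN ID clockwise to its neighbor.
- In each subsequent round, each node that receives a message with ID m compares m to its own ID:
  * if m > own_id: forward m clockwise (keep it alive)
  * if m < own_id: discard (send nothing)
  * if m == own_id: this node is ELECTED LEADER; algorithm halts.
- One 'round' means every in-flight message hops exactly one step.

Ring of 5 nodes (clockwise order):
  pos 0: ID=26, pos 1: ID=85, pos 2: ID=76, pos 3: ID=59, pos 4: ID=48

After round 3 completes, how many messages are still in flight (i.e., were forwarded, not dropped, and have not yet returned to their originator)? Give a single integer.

Answer: 2

Derivation:
Round 1: pos1(id85) recv 26: drop; pos2(id76) recv 85: fwd; pos3(id59) recv 76: fwd; pos4(id48) recv 59: fwd; pos0(id26) recv 48: fwd
Round 2: pos3(id59) recv 85: fwd; pos4(id48) recv 76: fwd; pos0(id26) recv 59: fwd; pos1(id85) recv 48: drop
Round 3: pos4(id48) recv 85: fwd; pos0(id26) recv 76: fwd; pos1(id85) recv 59: drop
After round 3: 2 messages still in flight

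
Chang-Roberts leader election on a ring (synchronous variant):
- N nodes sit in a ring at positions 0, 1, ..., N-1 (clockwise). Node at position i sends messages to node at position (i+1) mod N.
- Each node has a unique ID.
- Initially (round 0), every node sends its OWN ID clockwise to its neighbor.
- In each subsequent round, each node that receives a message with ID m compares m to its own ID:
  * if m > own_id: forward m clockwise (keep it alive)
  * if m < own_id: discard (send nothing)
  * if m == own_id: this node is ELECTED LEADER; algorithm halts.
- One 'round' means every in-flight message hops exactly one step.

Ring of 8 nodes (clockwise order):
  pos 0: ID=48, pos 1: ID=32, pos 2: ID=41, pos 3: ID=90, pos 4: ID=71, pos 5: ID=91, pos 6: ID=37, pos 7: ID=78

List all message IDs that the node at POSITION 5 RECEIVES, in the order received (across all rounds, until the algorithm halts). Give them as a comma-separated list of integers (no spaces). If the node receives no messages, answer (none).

Round 1: pos1(id32) recv 48: fwd; pos2(id41) recv 32: drop; pos3(id90) recv 41: drop; pos4(id71) recv 90: fwd; pos5(id91) recv 71: drop; pos6(id37) recv 91: fwd; pos7(id78) recv 37: drop; pos0(id48) recv 78: fwd
Round 2: pos2(id41) recv 48: fwd; pos5(id91) recv 90: drop; pos7(id78) recv 91: fwd; pos1(id32) recv 78: fwd
Round 3: pos3(id90) recv 48: drop; pos0(id48) recv 91: fwd; pos2(id41) recv 78: fwd
Round 4: pos1(id32) recv 91: fwd; pos3(id90) recv 78: drop
Round 5: pos2(id41) recv 91: fwd
Round 6: pos3(id90) recv 91: fwd
Round 7: pos4(id71) recv 91: fwd
Round 8: pos5(id91) recv 91: ELECTED

Answer: 71,90,91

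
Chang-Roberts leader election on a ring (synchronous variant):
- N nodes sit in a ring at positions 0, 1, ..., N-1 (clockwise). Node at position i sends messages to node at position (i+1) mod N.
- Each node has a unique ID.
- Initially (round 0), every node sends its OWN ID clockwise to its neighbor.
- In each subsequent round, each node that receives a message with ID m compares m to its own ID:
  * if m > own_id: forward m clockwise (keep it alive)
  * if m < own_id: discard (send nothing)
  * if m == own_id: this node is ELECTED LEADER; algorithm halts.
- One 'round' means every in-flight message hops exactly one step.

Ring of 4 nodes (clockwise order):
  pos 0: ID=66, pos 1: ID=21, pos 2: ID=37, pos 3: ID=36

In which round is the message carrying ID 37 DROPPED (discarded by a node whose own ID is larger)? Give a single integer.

Round 1: pos1(id21) recv 66: fwd; pos2(id37) recv 21: drop; pos3(id36) recv 37: fwd; pos0(id66) recv 36: drop
Round 2: pos2(id37) recv 66: fwd; pos0(id66) recv 37: drop
Round 3: pos3(id36) recv 66: fwd
Round 4: pos0(id66) recv 66: ELECTED
Message ID 37 originates at pos 2; dropped at pos 0 in round 2

Answer: 2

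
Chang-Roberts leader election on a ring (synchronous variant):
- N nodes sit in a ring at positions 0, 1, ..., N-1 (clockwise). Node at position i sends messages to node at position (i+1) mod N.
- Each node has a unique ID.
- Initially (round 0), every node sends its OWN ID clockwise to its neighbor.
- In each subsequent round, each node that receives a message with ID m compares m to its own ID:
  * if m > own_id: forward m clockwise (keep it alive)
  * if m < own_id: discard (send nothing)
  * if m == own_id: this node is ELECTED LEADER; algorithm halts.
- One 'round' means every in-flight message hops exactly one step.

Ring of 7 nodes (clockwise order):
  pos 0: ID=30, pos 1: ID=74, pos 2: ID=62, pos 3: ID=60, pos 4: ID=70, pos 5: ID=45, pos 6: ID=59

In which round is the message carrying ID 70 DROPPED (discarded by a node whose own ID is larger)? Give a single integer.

Round 1: pos1(id74) recv 30: drop; pos2(id62) recv 74: fwd; pos3(id60) recv 62: fwd; pos4(id70) recv 60: drop; pos5(id45) recv 70: fwd; pos6(id59) recv 45: drop; pos0(id30) recv 59: fwd
Round 2: pos3(id60) recv 74: fwd; pos4(id70) recv 62: drop; pos6(id59) recv 70: fwd; pos1(id74) recv 59: drop
Round 3: pos4(id70) recv 74: fwd; pos0(id30) recv 70: fwd
Round 4: pos5(id45) recv 74: fwd; pos1(id74) recv 70: drop
Round 5: pos6(id59) recv 74: fwd
Round 6: pos0(id30) recv 74: fwd
Round 7: pos1(id74) recv 74: ELECTED
Message ID 70 originates at pos 4; dropped at pos 1 in round 4

Answer: 4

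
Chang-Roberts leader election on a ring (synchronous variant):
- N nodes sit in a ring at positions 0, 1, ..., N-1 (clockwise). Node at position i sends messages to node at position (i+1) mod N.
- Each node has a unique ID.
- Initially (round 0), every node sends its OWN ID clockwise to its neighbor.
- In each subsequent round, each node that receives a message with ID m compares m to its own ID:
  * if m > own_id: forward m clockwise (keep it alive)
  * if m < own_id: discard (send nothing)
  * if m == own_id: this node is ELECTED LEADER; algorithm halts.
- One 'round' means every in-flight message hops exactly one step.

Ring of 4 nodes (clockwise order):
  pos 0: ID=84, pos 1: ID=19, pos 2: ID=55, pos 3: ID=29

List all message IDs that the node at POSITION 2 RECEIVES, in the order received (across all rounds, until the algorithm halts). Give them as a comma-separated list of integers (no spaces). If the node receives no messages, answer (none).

Round 1: pos1(id19) recv 84: fwd; pos2(id55) recv 19: drop; pos3(id29) recv 55: fwd; pos0(id84) recv 29: drop
Round 2: pos2(id55) recv 84: fwd; pos0(id84) recv 55: drop
Round 3: pos3(id29) recv 84: fwd
Round 4: pos0(id84) recv 84: ELECTED

Answer: 19,84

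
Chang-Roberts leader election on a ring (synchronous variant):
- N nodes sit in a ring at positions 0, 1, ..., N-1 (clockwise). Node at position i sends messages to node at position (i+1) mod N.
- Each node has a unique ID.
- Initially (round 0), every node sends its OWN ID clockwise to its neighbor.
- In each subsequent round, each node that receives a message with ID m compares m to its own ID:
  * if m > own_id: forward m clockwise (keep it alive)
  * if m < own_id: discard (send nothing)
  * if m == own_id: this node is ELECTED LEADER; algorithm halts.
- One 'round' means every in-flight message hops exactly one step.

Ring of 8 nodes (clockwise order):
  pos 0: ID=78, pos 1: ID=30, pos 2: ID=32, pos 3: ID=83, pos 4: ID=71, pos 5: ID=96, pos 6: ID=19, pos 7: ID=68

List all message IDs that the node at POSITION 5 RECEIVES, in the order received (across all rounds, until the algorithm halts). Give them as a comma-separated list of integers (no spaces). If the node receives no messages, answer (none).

Round 1: pos1(id30) recv 78: fwd; pos2(id32) recv 30: drop; pos3(id83) recv 32: drop; pos4(id71) recv 83: fwd; pos5(id96) recv 71: drop; pos6(id19) recv 96: fwd; pos7(id68) recv 19: drop; pos0(id78) recv 68: drop
Round 2: pos2(id32) recv 78: fwd; pos5(id96) recv 83: drop; pos7(id68) recv 96: fwd
Round 3: pos3(id83) recv 78: drop; pos0(id78) recv 96: fwd
Round 4: pos1(id30) recv 96: fwd
Round 5: pos2(id32) recv 96: fwd
Round 6: pos3(id83) recv 96: fwd
Round 7: pos4(id71) recv 96: fwd
Round 8: pos5(id96) recv 96: ELECTED

Answer: 71,83,96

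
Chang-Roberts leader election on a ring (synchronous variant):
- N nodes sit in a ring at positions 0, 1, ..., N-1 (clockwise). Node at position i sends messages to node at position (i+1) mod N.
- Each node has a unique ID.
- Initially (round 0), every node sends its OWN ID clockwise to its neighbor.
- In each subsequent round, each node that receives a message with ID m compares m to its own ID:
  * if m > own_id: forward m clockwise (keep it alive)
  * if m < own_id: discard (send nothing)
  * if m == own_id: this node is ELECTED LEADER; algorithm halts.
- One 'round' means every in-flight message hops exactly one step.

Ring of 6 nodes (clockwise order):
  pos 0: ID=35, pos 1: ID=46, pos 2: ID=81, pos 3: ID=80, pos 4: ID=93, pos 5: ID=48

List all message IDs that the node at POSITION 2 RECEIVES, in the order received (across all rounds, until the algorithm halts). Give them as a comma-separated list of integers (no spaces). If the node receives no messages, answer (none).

Answer: 46,48,93

Derivation:
Round 1: pos1(id46) recv 35: drop; pos2(id81) recv 46: drop; pos3(id80) recv 81: fwd; pos4(id93) recv 80: drop; pos5(id48) recv 93: fwd; pos0(id35) recv 48: fwd
Round 2: pos4(id93) recv 81: drop; pos0(id35) recv 93: fwd; pos1(id46) recv 48: fwd
Round 3: pos1(id46) recv 93: fwd; pos2(id81) recv 48: drop
Round 4: pos2(id81) recv 93: fwd
Round 5: pos3(id80) recv 93: fwd
Round 6: pos4(id93) recv 93: ELECTED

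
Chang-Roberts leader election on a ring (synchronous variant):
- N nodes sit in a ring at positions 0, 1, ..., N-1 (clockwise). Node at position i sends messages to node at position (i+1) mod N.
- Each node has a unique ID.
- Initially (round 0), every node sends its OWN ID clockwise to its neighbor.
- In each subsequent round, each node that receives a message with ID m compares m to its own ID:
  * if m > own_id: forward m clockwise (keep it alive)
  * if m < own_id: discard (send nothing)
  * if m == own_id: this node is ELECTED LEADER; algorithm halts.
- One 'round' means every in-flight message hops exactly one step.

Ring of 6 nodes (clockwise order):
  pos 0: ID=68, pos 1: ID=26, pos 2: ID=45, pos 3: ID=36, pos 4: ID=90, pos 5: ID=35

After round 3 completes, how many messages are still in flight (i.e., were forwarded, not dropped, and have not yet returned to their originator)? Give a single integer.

Round 1: pos1(id26) recv 68: fwd; pos2(id45) recv 26: drop; pos3(id36) recv 45: fwd; pos4(id90) recv 36: drop; pos5(id35) recv 90: fwd; pos0(id68) recv 35: drop
Round 2: pos2(id45) recv 68: fwd; pos4(id90) recv 45: drop; pos0(id68) recv 90: fwd
Round 3: pos3(id36) recv 68: fwd; pos1(id26) recv 90: fwd
After round 3: 2 messages still in flight

Answer: 2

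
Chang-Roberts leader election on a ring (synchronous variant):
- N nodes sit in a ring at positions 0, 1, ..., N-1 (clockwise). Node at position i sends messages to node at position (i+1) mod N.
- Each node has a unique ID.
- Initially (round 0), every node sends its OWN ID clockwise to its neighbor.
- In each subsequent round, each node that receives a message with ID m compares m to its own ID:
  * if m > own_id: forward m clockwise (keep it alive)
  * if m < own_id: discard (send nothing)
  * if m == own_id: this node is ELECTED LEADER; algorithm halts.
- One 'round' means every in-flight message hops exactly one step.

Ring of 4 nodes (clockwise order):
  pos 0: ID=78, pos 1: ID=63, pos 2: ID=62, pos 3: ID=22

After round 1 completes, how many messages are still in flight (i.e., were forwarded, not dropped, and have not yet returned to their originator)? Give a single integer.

Answer: 3

Derivation:
Round 1: pos1(id63) recv 78: fwd; pos2(id62) recv 63: fwd; pos3(id22) recv 62: fwd; pos0(id78) recv 22: drop
After round 1: 3 messages still in flight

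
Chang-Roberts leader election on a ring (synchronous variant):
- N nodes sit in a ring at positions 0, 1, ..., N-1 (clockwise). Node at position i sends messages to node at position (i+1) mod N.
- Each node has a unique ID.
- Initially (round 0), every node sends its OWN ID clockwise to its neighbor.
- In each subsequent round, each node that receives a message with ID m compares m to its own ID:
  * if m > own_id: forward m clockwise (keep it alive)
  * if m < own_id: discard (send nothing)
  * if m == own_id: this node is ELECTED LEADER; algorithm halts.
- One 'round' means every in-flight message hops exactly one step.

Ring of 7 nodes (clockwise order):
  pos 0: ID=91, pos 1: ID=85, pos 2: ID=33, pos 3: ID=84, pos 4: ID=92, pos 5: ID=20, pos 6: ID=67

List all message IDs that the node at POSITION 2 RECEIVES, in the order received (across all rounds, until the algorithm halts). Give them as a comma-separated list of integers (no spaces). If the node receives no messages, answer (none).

Round 1: pos1(id85) recv 91: fwd; pos2(id33) recv 85: fwd; pos3(id84) recv 33: drop; pos4(id92) recv 84: drop; pos5(id20) recv 92: fwd; pos6(id67) recv 20: drop; pos0(id91) recv 67: drop
Round 2: pos2(id33) recv 91: fwd; pos3(id84) recv 85: fwd; pos6(id67) recv 92: fwd
Round 3: pos3(id84) recv 91: fwd; pos4(id92) recv 85: drop; pos0(id91) recv 92: fwd
Round 4: pos4(id92) recv 91: drop; pos1(id85) recv 92: fwd
Round 5: pos2(id33) recv 92: fwd
Round 6: pos3(id84) recv 92: fwd
Round 7: pos4(id92) recv 92: ELECTED

Answer: 85,91,92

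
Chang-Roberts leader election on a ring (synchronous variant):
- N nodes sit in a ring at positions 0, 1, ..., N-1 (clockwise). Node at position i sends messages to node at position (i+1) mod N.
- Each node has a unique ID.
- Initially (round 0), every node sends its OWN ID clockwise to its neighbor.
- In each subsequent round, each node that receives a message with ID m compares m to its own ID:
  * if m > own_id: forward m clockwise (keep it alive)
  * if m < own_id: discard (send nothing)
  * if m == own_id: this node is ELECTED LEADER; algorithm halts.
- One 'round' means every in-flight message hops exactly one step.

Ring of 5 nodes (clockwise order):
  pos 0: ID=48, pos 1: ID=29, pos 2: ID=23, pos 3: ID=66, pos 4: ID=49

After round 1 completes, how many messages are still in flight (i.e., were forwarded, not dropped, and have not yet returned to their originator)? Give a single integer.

Answer: 4

Derivation:
Round 1: pos1(id29) recv 48: fwd; pos2(id23) recv 29: fwd; pos3(id66) recv 23: drop; pos4(id49) recv 66: fwd; pos0(id48) recv 49: fwd
After round 1: 4 messages still in flight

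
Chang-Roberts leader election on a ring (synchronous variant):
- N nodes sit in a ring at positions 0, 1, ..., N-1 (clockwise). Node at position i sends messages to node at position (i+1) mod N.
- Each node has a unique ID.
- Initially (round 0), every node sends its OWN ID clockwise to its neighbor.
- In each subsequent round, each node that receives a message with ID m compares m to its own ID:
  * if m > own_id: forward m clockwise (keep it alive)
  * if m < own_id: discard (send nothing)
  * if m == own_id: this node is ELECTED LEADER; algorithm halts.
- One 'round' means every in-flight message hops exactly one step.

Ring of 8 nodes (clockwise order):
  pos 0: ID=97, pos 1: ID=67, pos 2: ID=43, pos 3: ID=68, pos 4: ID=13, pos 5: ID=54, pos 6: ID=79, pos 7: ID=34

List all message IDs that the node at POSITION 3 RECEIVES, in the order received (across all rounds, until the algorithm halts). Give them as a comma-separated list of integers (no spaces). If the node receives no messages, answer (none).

Round 1: pos1(id67) recv 97: fwd; pos2(id43) recv 67: fwd; pos3(id68) recv 43: drop; pos4(id13) recv 68: fwd; pos5(id54) recv 13: drop; pos6(id79) recv 54: drop; pos7(id34) recv 79: fwd; pos0(id97) recv 34: drop
Round 2: pos2(id43) recv 97: fwd; pos3(id68) recv 67: drop; pos5(id54) recv 68: fwd; pos0(id97) recv 79: drop
Round 3: pos3(id68) recv 97: fwd; pos6(id79) recv 68: drop
Round 4: pos4(id13) recv 97: fwd
Round 5: pos5(id54) recv 97: fwd
Round 6: pos6(id79) recv 97: fwd
Round 7: pos7(id34) recv 97: fwd
Round 8: pos0(id97) recv 97: ELECTED

Answer: 43,67,97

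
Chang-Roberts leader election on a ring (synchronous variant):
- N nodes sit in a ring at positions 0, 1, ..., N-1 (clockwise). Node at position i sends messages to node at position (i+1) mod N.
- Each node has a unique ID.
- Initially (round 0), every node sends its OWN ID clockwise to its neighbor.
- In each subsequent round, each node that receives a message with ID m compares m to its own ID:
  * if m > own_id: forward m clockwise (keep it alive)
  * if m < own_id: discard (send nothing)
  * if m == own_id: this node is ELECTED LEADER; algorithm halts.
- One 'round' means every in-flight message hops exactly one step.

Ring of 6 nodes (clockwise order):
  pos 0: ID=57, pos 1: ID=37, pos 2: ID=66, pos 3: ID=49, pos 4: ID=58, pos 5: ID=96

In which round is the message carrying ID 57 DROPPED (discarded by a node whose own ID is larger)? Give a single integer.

Round 1: pos1(id37) recv 57: fwd; pos2(id66) recv 37: drop; pos3(id49) recv 66: fwd; pos4(id58) recv 49: drop; pos5(id96) recv 58: drop; pos0(id57) recv 96: fwd
Round 2: pos2(id66) recv 57: drop; pos4(id58) recv 66: fwd; pos1(id37) recv 96: fwd
Round 3: pos5(id96) recv 66: drop; pos2(id66) recv 96: fwd
Round 4: pos3(id49) recv 96: fwd
Round 5: pos4(id58) recv 96: fwd
Round 6: pos5(id96) recv 96: ELECTED
Message ID 57 originates at pos 0; dropped at pos 2 in round 2

Answer: 2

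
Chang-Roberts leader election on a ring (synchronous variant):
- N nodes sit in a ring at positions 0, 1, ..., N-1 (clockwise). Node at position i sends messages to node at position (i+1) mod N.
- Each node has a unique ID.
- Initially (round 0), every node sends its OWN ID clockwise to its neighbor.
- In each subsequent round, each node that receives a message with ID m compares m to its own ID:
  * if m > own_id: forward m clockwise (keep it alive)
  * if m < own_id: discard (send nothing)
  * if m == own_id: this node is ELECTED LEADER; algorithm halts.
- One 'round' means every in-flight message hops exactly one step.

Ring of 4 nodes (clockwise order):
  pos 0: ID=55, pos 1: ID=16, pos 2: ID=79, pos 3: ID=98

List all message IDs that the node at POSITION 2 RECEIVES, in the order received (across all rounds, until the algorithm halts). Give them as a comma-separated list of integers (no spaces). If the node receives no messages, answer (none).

Round 1: pos1(id16) recv 55: fwd; pos2(id79) recv 16: drop; pos3(id98) recv 79: drop; pos0(id55) recv 98: fwd
Round 2: pos2(id79) recv 55: drop; pos1(id16) recv 98: fwd
Round 3: pos2(id79) recv 98: fwd
Round 4: pos3(id98) recv 98: ELECTED

Answer: 16,55,98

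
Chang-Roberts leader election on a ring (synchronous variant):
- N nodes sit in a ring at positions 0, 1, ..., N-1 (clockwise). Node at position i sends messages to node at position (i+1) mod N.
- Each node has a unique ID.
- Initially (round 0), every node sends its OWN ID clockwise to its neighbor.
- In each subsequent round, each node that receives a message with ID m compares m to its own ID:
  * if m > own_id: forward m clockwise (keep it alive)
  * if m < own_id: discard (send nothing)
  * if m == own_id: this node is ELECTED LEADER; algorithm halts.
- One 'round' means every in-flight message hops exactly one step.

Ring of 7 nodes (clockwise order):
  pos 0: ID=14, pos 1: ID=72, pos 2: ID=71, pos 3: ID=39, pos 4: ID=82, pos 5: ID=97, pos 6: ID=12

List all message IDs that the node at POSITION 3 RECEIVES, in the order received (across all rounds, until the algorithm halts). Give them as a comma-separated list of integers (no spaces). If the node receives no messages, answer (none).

Answer: 71,72,97

Derivation:
Round 1: pos1(id72) recv 14: drop; pos2(id71) recv 72: fwd; pos3(id39) recv 71: fwd; pos4(id82) recv 39: drop; pos5(id97) recv 82: drop; pos6(id12) recv 97: fwd; pos0(id14) recv 12: drop
Round 2: pos3(id39) recv 72: fwd; pos4(id82) recv 71: drop; pos0(id14) recv 97: fwd
Round 3: pos4(id82) recv 72: drop; pos1(id72) recv 97: fwd
Round 4: pos2(id71) recv 97: fwd
Round 5: pos3(id39) recv 97: fwd
Round 6: pos4(id82) recv 97: fwd
Round 7: pos5(id97) recv 97: ELECTED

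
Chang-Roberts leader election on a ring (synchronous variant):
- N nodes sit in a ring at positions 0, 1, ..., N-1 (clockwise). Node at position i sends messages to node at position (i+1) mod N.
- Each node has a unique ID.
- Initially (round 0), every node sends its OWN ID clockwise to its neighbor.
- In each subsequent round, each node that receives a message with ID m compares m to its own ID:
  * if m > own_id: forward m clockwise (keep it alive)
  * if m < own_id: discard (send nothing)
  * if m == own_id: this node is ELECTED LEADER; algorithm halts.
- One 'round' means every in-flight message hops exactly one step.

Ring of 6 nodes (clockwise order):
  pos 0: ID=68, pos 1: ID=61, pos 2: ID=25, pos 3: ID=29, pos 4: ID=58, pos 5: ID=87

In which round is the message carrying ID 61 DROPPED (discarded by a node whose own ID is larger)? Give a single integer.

Answer: 4

Derivation:
Round 1: pos1(id61) recv 68: fwd; pos2(id25) recv 61: fwd; pos3(id29) recv 25: drop; pos4(id58) recv 29: drop; pos5(id87) recv 58: drop; pos0(id68) recv 87: fwd
Round 2: pos2(id25) recv 68: fwd; pos3(id29) recv 61: fwd; pos1(id61) recv 87: fwd
Round 3: pos3(id29) recv 68: fwd; pos4(id58) recv 61: fwd; pos2(id25) recv 87: fwd
Round 4: pos4(id58) recv 68: fwd; pos5(id87) recv 61: drop; pos3(id29) recv 87: fwd
Round 5: pos5(id87) recv 68: drop; pos4(id58) recv 87: fwd
Round 6: pos5(id87) recv 87: ELECTED
Message ID 61 originates at pos 1; dropped at pos 5 in round 4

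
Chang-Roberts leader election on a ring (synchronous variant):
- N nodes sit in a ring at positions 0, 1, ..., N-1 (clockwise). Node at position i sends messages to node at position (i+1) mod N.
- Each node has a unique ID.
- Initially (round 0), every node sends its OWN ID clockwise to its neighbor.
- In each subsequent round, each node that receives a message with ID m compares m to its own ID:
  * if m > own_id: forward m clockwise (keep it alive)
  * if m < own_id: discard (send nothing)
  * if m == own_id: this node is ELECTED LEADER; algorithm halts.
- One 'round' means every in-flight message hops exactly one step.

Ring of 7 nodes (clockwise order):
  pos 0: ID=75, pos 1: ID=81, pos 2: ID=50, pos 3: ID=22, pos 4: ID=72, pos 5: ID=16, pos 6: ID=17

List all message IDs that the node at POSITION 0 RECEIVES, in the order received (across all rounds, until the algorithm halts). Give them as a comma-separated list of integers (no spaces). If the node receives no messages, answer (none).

Answer: 17,72,81

Derivation:
Round 1: pos1(id81) recv 75: drop; pos2(id50) recv 81: fwd; pos3(id22) recv 50: fwd; pos4(id72) recv 22: drop; pos5(id16) recv 72: fwd; pos6(id17) recv 16: drop; pos0(id75) recv 17: drop
Round 2: pos3(id22) recv 81: fwd; pos4(id72) recv 50: drop; pos6(id17) recv 72: fwd
Round 3: pos4(id72) recv 81: fwd; pos0(id75) recv 72: drop
Round 4: pos5(id16) recv 81: fwd
Round 5: pos6(id17) recv 81: fwd
Round 6: pos0(id75) recv 81: fwd
Round 7: pos1(id81) recv 81: ELECTED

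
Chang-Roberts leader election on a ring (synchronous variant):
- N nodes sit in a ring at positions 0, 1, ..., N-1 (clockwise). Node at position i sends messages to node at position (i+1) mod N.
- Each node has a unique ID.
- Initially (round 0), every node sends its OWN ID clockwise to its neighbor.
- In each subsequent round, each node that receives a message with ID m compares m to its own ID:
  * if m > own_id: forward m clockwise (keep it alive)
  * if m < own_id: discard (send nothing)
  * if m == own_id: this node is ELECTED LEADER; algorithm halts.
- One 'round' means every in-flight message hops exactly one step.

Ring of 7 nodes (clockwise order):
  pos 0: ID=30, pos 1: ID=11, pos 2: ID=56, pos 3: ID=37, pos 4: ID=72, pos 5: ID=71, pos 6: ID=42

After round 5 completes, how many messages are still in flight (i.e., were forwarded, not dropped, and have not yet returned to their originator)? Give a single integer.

Round 1: pos1(id11) recv 30: fwd; pos2(id56) recv 11: drop; pos3(id37) recv 56: fwd; pos4(id72) recv 37: drop; pos5(id71) recv 72: fwd; pos6(id42) recv 71: fwd; pos0(id30) recv 42: fwd
Round 2: pos2(id56) recv 30: drop; pos4(id72) recv 56: drop; pos6(id42) recv 72: fwd; pos0(id30) recv 71: fwd; pos1(id11) recv 42: fwd
Round 3: pos0(id30) recv 72: fwd; pos1(id11) recv 71: fwd; pos2(id56) recv 42: drop
Round 4: pos1(id11) recv 72: fwd; pos2(id56) recv 71: fwd
Round 5: pos2(id56) recv 72: fwd; pos3(id37) recv 71: fwd
After round 5: 2 messages still in flight

Answer: 2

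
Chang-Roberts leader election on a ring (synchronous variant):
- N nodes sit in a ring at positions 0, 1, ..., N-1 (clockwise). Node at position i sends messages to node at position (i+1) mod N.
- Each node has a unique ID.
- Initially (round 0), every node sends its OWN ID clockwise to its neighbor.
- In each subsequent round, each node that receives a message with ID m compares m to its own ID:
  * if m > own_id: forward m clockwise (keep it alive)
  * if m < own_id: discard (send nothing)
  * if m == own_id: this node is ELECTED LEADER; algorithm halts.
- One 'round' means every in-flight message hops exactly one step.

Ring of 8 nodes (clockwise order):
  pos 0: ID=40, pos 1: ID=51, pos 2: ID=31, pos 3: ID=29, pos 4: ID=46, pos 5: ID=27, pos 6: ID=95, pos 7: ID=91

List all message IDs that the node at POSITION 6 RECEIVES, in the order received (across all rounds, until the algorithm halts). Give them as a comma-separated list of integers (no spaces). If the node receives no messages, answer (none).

Answer: 27,46,51,91,95

Derivation:
Round 1: pos1(id51) recv 40: drop; pos2(id31) recv 51: fwd; pos3(id29) recv 31: fwd; pos4(id46) recv 29: drop; pos5(id27) recv 46: fwd; pos6(id95) recv 27: drop; pos7(id91) recv 95: fwd; pos0(id40) recv 91: fwd
Round 2: pos3(id29) recv 51: fwd; pos4(id46) recv 31: drop; pos6(id95) recv 46: drop; pos0(id40) recv 95: fwd; pos1(id51) recv 91: fwd
Round 3: pos4(id46) recv 51: fwd; pos1(id51) recv 95: fwd; pos2(id31) recv 91: fwd
Round 4: pos5(id27) recv 51: fwd; pos2(id31) recv 95: fwd; pos3(id29) recv 91: fwd
Round 5: pos6(id95) recv 51: drop; pos3(id29) recv 95: fwd; pos4(id46) recv 91: fwd
Round 6: pos4(id46) recv 95: fwd; pos5(id27) recv 91: fwd
Round 7: pos5(id27) recv 95: fwd; pos6(id95) recv 91: drop
Round 8: pos6(id95) recv 95: ELECTED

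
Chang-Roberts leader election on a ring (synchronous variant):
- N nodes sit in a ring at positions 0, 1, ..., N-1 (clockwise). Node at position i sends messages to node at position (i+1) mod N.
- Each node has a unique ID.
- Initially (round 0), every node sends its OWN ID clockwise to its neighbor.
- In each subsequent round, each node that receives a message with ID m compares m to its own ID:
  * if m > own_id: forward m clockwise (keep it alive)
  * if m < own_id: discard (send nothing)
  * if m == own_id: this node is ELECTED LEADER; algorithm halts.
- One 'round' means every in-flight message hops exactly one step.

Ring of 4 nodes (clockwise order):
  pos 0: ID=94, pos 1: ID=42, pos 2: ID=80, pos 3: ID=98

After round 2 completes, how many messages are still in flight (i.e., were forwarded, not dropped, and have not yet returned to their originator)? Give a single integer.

Answer: 2

Derivation:
Round 1: pos1(id42) recv 94: fwd; pos2(id80) recv 42: drop; pos3(id98) recv 80: drop; pos0(id94) recv 98: fwd
Round 2: pos2(id80) recv 94: fwd; pos1(id42) recv 98: fwd
After round 2: 2 messages still in flight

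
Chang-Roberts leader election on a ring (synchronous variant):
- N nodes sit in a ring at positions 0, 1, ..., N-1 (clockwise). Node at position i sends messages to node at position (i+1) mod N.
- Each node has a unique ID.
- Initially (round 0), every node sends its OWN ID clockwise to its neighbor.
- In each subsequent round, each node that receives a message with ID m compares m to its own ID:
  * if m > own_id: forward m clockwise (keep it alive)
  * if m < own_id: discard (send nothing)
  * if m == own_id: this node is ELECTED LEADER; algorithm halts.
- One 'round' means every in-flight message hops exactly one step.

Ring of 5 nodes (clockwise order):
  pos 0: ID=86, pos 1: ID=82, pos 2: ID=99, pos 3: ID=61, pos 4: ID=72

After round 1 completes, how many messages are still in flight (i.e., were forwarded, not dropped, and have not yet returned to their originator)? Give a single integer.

Round 1: pos1(id82) recv 86: fwd; pos2(id99) recv 82: drop; pos3(id61) recv 99: fwd; pos4(id72) recv 61: drop; pos0(id86) recv 72: drop
After round 1: 2 messages still in flight

Answer: 2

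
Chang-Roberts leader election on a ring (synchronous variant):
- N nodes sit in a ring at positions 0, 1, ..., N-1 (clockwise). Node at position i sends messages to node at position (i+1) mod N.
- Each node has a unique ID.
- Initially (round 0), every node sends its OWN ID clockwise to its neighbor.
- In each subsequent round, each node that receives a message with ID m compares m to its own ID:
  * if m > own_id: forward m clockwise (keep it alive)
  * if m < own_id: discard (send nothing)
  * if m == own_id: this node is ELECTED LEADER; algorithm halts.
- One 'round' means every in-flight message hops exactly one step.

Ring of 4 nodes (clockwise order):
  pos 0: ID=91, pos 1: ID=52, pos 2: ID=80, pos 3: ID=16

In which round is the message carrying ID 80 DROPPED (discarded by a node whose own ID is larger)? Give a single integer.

Answer: 2

Derivation:
Round 1: pos1(id52) recv 91: fwd; pos2(id80) recv 52: drop; pos3(id16) recv 80: fwd; pos0(id91) recv 16: drop
Round 2: pos2(id80) recv 91: fwd; pos0(id91) recv 80: drop
Round 3: pos3(id16) recv 91: fwd
Round 4: pos0(id91) recv 91: ELECTED
Message ID 80 originates at pos 2; dropped at pos 0 in round 2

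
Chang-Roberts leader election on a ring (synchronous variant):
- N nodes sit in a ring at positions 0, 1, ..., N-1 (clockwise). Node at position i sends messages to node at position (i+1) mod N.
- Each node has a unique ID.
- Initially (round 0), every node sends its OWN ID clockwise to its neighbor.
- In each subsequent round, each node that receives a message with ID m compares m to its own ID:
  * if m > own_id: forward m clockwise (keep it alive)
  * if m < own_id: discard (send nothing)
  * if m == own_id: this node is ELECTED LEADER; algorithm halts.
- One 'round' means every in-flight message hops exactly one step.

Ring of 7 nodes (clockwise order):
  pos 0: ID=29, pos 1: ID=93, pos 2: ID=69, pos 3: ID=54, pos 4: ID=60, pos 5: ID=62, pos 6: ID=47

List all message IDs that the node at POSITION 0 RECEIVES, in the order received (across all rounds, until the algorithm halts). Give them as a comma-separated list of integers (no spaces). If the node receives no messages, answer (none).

Answer: 47,62,69,93

Derivation:
Round 1: pos1(id93) recv 29: drop; pos2(id69) recv 93: fwd; pos3(id54) recv 69: fwd; pos4(id60) recv 54: drop; pos5(id62) recv 60: drop; pos6(id47) recv 62: fwd; pos0(id29) recv 47: fwd
Round 2: pos3(id54) recv 93: fwd; pos4(id60) recv 69: fwd; pos0(id29) recv 62: fwd; pos1(id93) recv 47: drop
Round 3: pos4(id60) recv 93: fwd; pos5(id62) recv 69: fwd; pos1(id93) recv 62: drop
Round 4: pos5(id62) recv 93: fwd; pos6(id47) recv 69: fwd
Round 5: pos6(id47) recv 93: fwd; pos0(id29) recv 69: fwd
Round 6: pos0(id29) recv 93: fwd; pos1(id93) recv 69: drop
Round 7: pos1(id93) recv 93: ELECTED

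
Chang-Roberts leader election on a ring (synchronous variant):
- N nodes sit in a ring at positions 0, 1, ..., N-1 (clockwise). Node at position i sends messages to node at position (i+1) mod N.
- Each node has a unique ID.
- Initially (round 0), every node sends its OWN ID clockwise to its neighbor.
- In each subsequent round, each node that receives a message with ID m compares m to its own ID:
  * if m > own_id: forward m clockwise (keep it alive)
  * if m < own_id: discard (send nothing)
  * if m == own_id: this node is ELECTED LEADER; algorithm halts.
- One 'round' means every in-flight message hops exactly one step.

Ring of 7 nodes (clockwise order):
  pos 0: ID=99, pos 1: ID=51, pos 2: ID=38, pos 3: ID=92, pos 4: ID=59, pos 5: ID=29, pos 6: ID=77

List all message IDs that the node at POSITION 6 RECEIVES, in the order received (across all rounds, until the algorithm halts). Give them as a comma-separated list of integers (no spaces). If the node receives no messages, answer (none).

Answer: 29,59,92,99

Derivation:
Round 1: pos1(id51) recv 99: fwd; pos2(id38) recv 51: fwd; pos3(id92) recv 38: drop; pos4(id59) recv 92: fwd; pos5(id29) recv 59: fwd; pos6(id77) recv 29: drop; pos0(id99) recv 77: drop
Round 2: pos2(id38) recv 99: fwd; pos3(id92) recv 51: drop; pos5(id29) recv 92: fwd; pos6(id77) recv 59: drop
Round 3: pos3(id92) recv 99: fwd; pos6(id77) recv 92: fwd
Round 4: pos4(id59) recv 99: fwd; pos0(id99) recv 92: drop
Round 5: pos5(id29) recv 99: fwd
Round 6: pos6(id77) recv 99: fwd
Round 7: pos0(id99) recv 99: ELECTED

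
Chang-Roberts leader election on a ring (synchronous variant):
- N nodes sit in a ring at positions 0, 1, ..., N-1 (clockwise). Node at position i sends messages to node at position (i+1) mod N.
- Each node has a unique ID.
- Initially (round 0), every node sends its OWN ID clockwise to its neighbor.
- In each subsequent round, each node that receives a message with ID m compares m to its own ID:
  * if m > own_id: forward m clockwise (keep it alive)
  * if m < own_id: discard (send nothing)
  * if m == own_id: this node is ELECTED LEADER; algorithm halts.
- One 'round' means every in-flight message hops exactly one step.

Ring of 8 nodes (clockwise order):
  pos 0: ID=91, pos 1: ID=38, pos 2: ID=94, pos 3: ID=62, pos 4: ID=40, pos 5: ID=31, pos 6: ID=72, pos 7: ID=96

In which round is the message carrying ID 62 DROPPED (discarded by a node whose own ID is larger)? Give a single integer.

Answer: 3

Derivation:
Round 1: pos1(id38) recv 91: fwd; pos2(id94) recv 38: drop; pos3(id62) recv 94: fwd; pos4(id40) recv 62: fwd; pos5(id31) recv 40: fwd; pos6(id72) recv 31: drop; pos7(id96) recv 72: drop; pos0(id91) recv 96: fwd
Round 2: pos2(id94) recv 91: drop; pos4(id40) recv 94: fwd; pos5(id31) recv 62: fwd; pos6(id72) recv 40: drop; pos1(id38) recv 96: fwd
Round 3: pos5(id31) recv 94: fwd; pos6(id72) recv 62: drop; pos2(id94) recv 96: fwd
Round 4: pos6(id72) recv 94: fwd; pos3(id62) recv 96: fwd
Round 5: pos7(id96) recv 94: drop; pos4(id40) recv 96: fwd
Round 6: pos5(id31) recv 96: fwd
Round 7: pos6(id72) recv 96: fwd
Round 8: pos7(id96) recv 96: ELECTED
Message ID 62 originates at pos 3; dropped at pos 6 in round 3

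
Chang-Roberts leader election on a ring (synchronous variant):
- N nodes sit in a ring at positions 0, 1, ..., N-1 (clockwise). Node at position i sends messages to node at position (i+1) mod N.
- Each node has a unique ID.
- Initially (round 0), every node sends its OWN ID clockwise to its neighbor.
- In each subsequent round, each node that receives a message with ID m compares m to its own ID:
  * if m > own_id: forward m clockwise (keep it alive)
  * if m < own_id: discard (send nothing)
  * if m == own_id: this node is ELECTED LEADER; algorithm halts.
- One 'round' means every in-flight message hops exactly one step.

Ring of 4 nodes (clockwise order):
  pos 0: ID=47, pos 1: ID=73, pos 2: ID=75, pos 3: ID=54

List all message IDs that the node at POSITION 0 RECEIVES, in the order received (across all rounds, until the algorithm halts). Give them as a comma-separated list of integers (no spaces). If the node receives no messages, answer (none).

Round 1: pos1(id73) recv 47: drop; pos2(id75) recv 73: drop; pos3(id54) recv 75: fwd; pos0(id47) recv 54: fwd
Round 2: pos0(id47) recv 75: fwd; pos1(id73) recv 54: drop
Round 3: pos1(id73) recv 75: fwd
Round 4: pos2(id75) recv 75: ELECTED

Answer: 54,75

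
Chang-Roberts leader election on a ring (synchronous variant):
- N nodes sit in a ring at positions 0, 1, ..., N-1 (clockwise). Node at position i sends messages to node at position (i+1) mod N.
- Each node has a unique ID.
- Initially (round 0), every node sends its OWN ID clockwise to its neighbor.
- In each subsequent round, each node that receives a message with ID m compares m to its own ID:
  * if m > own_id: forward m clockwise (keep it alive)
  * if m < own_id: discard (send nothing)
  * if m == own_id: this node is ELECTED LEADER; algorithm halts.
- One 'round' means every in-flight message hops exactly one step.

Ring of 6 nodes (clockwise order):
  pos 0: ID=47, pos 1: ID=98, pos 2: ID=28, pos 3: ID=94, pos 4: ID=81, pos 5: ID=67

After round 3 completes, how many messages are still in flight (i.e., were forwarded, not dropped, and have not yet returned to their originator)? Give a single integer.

Round 1: pos1(id98) recv 47: drop; pos2(id28) recv 98: fwd; pos3(id94) recv 28: drop; pos4(id81) recv 94: fwd; pos5(id67) recv 81: fwd; pos0(id47) recv 67: fwd
Round 2: pos3(id94) recv 98: fwd; pos5(id67) recv 94: fwd; pos0(id47) recv 81: fwd; pos1(id98) recv 67: drop
Round 3: pos4(id81) recv 98: fwd; pos0(id47) recv 94: fwd; pos1(id98) recv 81: drop
After round 3: 2 messages still in flight

Answer: 2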